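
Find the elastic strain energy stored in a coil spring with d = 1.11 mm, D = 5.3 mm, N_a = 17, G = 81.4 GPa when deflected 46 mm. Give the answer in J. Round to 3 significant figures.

k = Gd⁴/(8D³N_a) = (81.4×10³)(1.11⁴)/(8·5.3³·17) = 6.1031 N/mm
U = ½kδ² = 0.5 × 6.1031 × 46² = 6457.1 N·mm = 6.4571 J

6.46 J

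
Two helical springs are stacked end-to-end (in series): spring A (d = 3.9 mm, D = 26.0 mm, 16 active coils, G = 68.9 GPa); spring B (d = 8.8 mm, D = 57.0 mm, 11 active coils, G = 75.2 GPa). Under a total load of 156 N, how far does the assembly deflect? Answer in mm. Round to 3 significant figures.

k_A = Gd⁴/(8D³N_a) = (68.9×10³)(3.9⁴)/(8·26.0³·16) = 7.0851 N/mm
k_B = Gd⁴/(8D³N_a) = (75.2×10³)(8.8⁴)/(8·57.0³·11) = 27.672 N/mm
Series: 1/k_eq = 1/7.0851 + 1/27.672 = 0.17728; k_eq = 5.6408 N/mm
δ = F/k_eq = 156/5.6408 = 27.655 mm

27.7 mm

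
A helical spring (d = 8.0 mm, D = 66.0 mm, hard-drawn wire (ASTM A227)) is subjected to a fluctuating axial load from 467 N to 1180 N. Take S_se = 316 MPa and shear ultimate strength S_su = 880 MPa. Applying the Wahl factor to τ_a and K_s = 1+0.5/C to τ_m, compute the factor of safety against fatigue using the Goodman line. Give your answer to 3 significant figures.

C = D/d = 66.0/8.0 = 8.2500; K_W = (4C−1)/(4C−4)+0.615/C = 1.1780; K_s = 1+0.5/C = 1.0606
F_a = (F_max−F_min)/2 = 356.5 N; F_m = (F_max+F_min)/2 = 823.5 N
τ_a = K_W·8F_aD/(πd³) = 1.1780 × 117.02 = 137.85 MPa
τ_m = K_s·8F_mD/(πd³) = 1.0606 × 270.32 = 286.7 MPa
Goodman: 1/n_f = τ_a/S_se + τ_m/S_su = 137.85/316 + 286.7/880 = 0.43624 + 0.32580 = 0.76204
n_f = 1/0.76204 = 1.312

1.31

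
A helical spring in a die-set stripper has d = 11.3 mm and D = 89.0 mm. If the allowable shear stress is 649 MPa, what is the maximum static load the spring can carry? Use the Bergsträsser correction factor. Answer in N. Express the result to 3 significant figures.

3520 N

C = D/d = 89.0/11.3 = 7.8761
K_B = (4C+2)/(4C−3) = 33.504/28.504 = 1.1754
τ_max = K·8FD/(πd³) → F_max = τ_allow·πd³/(8DK)
F_max = 649·π·11.3³/(8·89.0·1.1754) = 2.9419e+06/836.89 = 3515.3 N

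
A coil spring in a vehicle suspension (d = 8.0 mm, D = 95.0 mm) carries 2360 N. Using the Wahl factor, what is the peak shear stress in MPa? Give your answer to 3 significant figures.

Spring index C = D/d = 95.0/8.0 = 11.8750
K_W = (4C−1)/(4C−4) + 0.615/C = 46.500/43.500 + 0.0518 = 1.1208
τ₀ = 8FD/(πd³) = 8·2360·95.0/(π·8.0³) = 1.7936e+06/1608.5 = 1115.1 MPa
τ_max = K·τ₀ = 1.1208 × 1115.1 = 1249.7 MPa

1250 MPa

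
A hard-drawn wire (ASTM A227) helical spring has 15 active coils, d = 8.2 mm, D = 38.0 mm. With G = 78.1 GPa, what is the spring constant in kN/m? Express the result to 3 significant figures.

k = Gd⁴/(8D³N_a) = (78.1×10³ × 8.2⁴) / (8 × 38.0³ × 15)
  = 3.53107e+08 / 6.58464e+06 = 53.626 N/mm

53.6 kN/m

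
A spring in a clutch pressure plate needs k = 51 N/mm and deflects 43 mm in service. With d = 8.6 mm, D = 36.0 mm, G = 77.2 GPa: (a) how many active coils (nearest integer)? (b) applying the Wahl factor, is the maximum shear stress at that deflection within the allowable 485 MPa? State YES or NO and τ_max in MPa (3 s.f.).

(a) 22 coils; (b) YES, τ_max = 441 MPa

N_a = Gd⁴/(8D³k) = (77.2×10³)(8.6⁴)/(8·36.0³·51) = 22.18 → N_a = 22
Actual rate k = Gd⁴/(8D³·22) = 51.427 N/mm
Working load F = kδ = 51.427·43 = 2211.4 N
C = 36.0/8.6 = 4.1860; K_W = (4C−1)/(4C−4)+0.615/C = 1.3823
τ_max = K_W·8FD/(πd³) = 1.3823·318.72 = 440.57 MPa
τ_max ≤ 485 MPa → acceptable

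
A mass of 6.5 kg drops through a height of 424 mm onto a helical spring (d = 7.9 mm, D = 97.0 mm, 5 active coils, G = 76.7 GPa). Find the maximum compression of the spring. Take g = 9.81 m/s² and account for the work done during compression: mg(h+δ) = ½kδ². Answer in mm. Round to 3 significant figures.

k = Gd⁴/(8D³N_a) = (76.7×10³)(7.9⁴)/(8·97.0³·5) = 8.1833 N/mm
W = mg = 6.5 × 9.81 = 63.765 N
½kδ² − Wδ − Wh = 0 → δ = (W + √(W² + 2kWh))/k
δ = (63.765 + √(4066 + 442493))/8.1833 = (63.765 + 668.25)/8.1833 = 89.452 mm

89.5 mm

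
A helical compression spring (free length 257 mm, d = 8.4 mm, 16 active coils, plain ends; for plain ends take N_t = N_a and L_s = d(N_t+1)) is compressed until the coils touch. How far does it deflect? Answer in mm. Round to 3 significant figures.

114 mm

N_t = 16; L_s = 8.4·17 = 142.8 mm
δ_solid = L₀ − L_s = 257 − 142.8 = 114.2 mm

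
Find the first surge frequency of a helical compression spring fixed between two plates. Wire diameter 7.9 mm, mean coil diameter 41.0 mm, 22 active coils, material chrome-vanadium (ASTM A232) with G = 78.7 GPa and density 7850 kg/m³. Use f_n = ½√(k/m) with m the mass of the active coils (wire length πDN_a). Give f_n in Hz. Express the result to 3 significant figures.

76.1 Hz

k = Gd⁴/(8D³N_a) = (78.7×10³)(7.9⁴)/(8·41.0³·22) = 25.271 N/mm = 25271 N/m
Wire length L = πDN_a = π·41.0·22 = 2833.7 mm
m = ρ·(πd²/4)·L = 7850 × 49.017×10⁻⁶ m² × 2.8337 m = 1.0904 kg
f_n = ½√(k/m) = 0.5·√(25271/1.0904) = 0.5·√(23177) = 76.119 Hz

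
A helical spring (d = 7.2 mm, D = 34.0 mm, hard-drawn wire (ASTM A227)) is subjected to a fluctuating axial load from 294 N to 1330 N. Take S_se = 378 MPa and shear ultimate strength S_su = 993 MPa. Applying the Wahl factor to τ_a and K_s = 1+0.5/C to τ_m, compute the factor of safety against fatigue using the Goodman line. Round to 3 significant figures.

1.58

C = D/d = 34.0/7.2 = 4.7222; K_W = (4C−1)/(4C−4)+0.615/C = 1.3317; K_s = 1+0.5/C = 1.1059
F_a = (F_max−F_min)/2 = 518 N; F_m = (F_max+F_min)/2 = 812 N
τ_a = K_W·8F_aD/(πd³) = 1.3317 × 120.16 = 160.02 MPa
τ_m = K_s·8F_mD/(πd³) = 1.1059 × 188.36 = 208.3 MPa
Goodman: 1/n_f = τ_a/S_se + τ_m/S_su = 160.02/378 + 208.3/993 = 0.42333 + 0.20977 = 0.63309
n_f = 1/0.63309 = 1.58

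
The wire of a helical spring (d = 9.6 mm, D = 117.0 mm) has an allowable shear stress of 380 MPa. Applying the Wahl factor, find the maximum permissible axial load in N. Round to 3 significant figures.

1010 N

C = D/d = 117.0/9.6 = 12.1875
K_W = (4C−1)/(4C−4) + 0.615/C = 47.750/44.750 + 0.0505 = 1.1175
τ_max = K·8FD/(πd³) → F_max = τ_allow·πd³/(8DK)
F_max = 380·π·9.6³/(8·117.0·1.1175) = 1.0562e+06/1046 = 1009.8 N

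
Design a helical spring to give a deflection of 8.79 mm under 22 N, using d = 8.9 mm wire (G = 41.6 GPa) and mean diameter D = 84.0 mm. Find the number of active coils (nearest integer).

22

Required rate k = F/δ = 22/8.79 = 2.5028 N/mm
N_a = Gd⁴/(8D³k) = (41.6×10³ × 8.9⁴)/(8 × 84.0³ × 2.5028)
    = 2.61008e+08 / 1.18676e+07 = 21.99 → 22 coils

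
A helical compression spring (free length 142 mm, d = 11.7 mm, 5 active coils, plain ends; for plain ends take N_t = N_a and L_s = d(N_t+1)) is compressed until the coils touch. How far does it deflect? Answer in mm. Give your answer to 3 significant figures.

71.8 mm

N_t = 5; L_s = 11.7·6 = 70.2 mm
δ_solid = L₀ − L_s = 142 − 70.2 = 71.8 mm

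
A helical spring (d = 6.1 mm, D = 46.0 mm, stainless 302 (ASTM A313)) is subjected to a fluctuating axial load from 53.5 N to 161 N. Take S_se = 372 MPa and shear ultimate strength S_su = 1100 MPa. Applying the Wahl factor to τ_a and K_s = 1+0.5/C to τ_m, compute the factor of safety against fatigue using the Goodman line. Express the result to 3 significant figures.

7.00

C = D/d = 46.0/6.1 = 7.5410; K_W = (4C−1)/(4C−4)+0.615/C = 1.1962; K_s = 1+0.5/C = 1.0663
F_a = (F_max−F_min)/2 = 53.75 N; F_m = (F_max+F_min)/2 = 107.25 N
τ_a = K_W·8F_aD/(πd³) = 1.1962 × 27.739 = 33.182 MPa
τ_m = K_s·8F_mD/(πd³) = 1.0663 × 55.348 = 59.018 MPa
Goodman: 1/n_f = τ_a/S_se + τ_m/S_su = 33.182/372 + 59.018/1100 = 0.08920 + 0.05365 = 0.14285
n_f = 1/0.14285 = 7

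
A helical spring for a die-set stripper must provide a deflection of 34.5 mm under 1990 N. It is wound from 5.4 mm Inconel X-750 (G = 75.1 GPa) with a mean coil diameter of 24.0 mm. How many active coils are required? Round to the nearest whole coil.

Required rate k = F/δ = 1990/34.5 = 57.681 N/mm
N_a = Gd⁴/(8D³k) = (75.1×10³ × 5.4⁴)/(8 × 24.0³ × 57.681)
    = 6.3858e+07 / 6.37907e+06 = 10.01 → 10 coils

10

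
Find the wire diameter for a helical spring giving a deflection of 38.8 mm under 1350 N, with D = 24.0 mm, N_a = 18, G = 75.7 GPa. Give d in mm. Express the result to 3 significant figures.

5.50 mm

Required rate k = F/δ = 1350/38.8 = 34.794 N/mm
d = (8D³N_a·k / G)^(1/4) = (8·24.0³·18·34.794 / (75.7×10³))^0.25
  = (914.96)^0.25 = 5.4998 mm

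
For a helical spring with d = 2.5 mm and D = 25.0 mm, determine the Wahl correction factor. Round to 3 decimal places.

1.145

C = D/d = 25.0/2.5 = 10.0000
K_W = (4C−1)/(4C−4) + 0.615/C = 39.000/36.000 + 0.0615 = 1.1448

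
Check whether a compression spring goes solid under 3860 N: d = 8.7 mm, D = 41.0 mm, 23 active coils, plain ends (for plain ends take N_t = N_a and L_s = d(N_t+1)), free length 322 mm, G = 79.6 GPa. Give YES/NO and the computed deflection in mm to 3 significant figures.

k = Gd⁴/(8D³N_a) = (79.6×10³)(8.7⁴)/(8·41.0³·23) = 35.96 N/mm
N_t = 23; L_s = 8.7·24 = 208.8 mm; δ_solid = L₀ − L_s = 322 − 208.8 = 113.2 mm
δ = F/k = 3860/35.96 = 107.34 mm
δ < δ_solid → spring does not go solid

NO, δ = 107 mm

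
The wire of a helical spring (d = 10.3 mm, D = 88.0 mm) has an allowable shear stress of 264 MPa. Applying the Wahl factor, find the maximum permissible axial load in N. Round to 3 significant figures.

1100 N

C = D/d = 88.0/10.3 = 8.5437
K_W = (4C−1)/(4C−4) + 0.615/C = 33.175/30.175 + 0.0720 = 1.1714
τ_max = K·8FD/(πd³) → F_max = τ_allow·πd³/(8DK)
F_max = 264·π·10.3³/(8·88.0·1.1714) = 9.0629e+05/824.67 = 1099 N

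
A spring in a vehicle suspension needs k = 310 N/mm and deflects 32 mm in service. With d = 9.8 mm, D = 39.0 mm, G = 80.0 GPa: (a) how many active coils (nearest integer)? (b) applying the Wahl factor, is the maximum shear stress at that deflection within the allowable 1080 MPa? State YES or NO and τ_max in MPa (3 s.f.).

N_a = Gd⁴/(8D³k) = (80.0×10³)(9.8⁴)/(8·39.0³·310) = 5.016 → N_a = 5
Actual rate k = Gd⁴/(8D³·5) = 310.99 N/mm
Working load F = kδ = 310.99·32 = 9951.5 N
C = 39.0/9.8 = 3.9796; K_W = (4C−1)/(4C−4)+0.615/C = 1.4063
τ_max = K_W·8FD/(πd³) = 1.4063·1050.1 = 1476.7 MPa
τ_max > 1080 MPa → exceeds allowable

(a) 5 coils; (b) NO, τ_max = 1480 MPa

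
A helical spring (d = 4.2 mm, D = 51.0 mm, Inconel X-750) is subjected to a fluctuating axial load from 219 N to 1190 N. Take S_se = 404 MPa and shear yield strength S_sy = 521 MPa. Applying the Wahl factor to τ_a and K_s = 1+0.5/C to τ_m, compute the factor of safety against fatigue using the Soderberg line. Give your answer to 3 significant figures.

C = D/d = 51.0/4.2 = 12.1429; K_W = (4C−1)/(4C−4)+0.615/C = 1.1180; K_s = 1+0.5/C = 1.0412
F_a = (F_max−F_min)/2 = 485.5 N; F_m = (F_max+F_min)/2 = 704.5 N
τ_a = K_W·8F_aD/(πd³) = 1.1180 × 851.04 = 951.43 MPa
τ_m = K_s·8F_mD/(πd³) = 1.0412 × 1234.9 = 1285.8 MPa
Soderberg: 1/n_f = τ_a/S_se + τ_m/S_sy = 951.43/404 + 1285.8/521 = 2.35502 + 2.46791 = 4.8229
n_f = 1/4.8229 = 0.2073

0.207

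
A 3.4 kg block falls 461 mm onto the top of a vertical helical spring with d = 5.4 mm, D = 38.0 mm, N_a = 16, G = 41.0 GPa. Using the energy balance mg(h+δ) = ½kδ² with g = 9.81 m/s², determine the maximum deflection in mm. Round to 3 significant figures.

85.7 mm

k = Gd⁴/(8D³N_a) = (41.0×10³)(5.4⁴)/(8·38.0³·16) = 4.9636 N/mm
W = mg = 3.4 × 9.81 = 33.354 N
½kδ² − Wδ − Wh = 0 → δ = (W + √(W² + 2kWh))/k
δ = (33.354 + √(1112.5 + 152643))/4.9636 = (33.354 + 392.12)/4.9636 = 85.718 mm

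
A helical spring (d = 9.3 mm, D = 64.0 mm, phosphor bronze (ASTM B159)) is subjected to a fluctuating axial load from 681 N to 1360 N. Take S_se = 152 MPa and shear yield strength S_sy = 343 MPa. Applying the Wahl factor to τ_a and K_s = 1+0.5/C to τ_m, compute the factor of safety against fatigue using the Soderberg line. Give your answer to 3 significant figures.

0.835

C = D/d = 64.0/9.3 = 6.8817; K_W = (4C−1)/(4C−4)+0.615/C = 1.2169; K_s = 1+0.5/C = 1.0727
F_a = (F_max−F_min)/2 = 339.5 N; F_m = (F_max+F_min)/2 = 1020.5 N
τ_a = K_W·8F_aD/(πd³) = 1.2169 × 68.788 = 83.706 MPa
τ_m = K_s·8F_mD/(πd³) = 1.0727 × 206.77 = 221.79 MPa
Soderberg: 1/n_f = τ_a/S_se + τ_m/S_sy = 83.706/152 + 221.79/343 = 0.55070 + 0.64662 = 1.1973
n_f = 1/1.1973 = 0.8352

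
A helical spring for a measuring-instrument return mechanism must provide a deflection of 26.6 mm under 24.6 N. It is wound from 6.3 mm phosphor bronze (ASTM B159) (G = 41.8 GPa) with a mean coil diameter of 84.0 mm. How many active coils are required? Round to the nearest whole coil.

15

Required rate k = F/δ = 24.6/26.6 = 0.92481 N/mm
N_a = Gd⁴/(8D³k) = (41.8×10³ × 6.3⁴)/(8 × 84.0³ × 0.92481)
    = 6.58474e+07 / 4.38512e+06 = 15.02 → 15 coils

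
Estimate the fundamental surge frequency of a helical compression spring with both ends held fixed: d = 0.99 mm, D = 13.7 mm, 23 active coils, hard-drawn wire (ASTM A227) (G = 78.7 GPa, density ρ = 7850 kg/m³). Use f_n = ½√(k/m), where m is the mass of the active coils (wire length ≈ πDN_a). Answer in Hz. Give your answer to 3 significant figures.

k = Gd⁴/(8D³N_a) = (78.7×10³)(0.99⁴)/(8·13.7³·23) = 0.15978 N/mm = 159.78 N/m
Wire length L = πDN_a = π·13.7·23 = 989.92 mm
m = ρ·(πd²/4)·L = 7850 × 0.76977×10⁻⁶ m² × 0.98992 m = 0.0059817 kg
f_n = ½√(k/m) = 0.5·√(159.78/0.0059817) = 0.5·√(26712) = 81.719 Hz

81.7 Hz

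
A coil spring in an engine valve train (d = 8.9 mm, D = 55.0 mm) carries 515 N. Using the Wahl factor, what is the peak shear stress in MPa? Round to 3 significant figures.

127 MPa

Spring index C = D/d = 55.0/8.9 = 6.1798
K_W = (4C−1)/(4C−4) + 0.615/C = 23.719/20.719 + 0.0995 = 1.2443
τ₀ = 8FD/(πd³) = 8·515·55.0/(π·8.9³) = 226600/2214.7 = 102.32 MPa
τ_max = K·τ₀ = 1.2443 × 102.32 = 127.31 MPa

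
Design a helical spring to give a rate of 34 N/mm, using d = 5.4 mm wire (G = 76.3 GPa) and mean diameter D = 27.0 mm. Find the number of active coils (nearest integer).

N_a = Gd⁴/(8D³k) = (76.3×10³ × 5.4⁴)/(8 × 27.0³ × 34)
    = 6.48783e+07 / 5.35378e+06 = 12.12 → 12 coils

12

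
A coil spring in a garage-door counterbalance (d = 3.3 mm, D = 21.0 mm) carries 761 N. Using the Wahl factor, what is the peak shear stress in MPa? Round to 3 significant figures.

Spring index C = D/d = 21.0/3.3 = 6.3636
K_W = (4C−1)/(4C−4) + 0.615/C = 24.455/21.455 + 0.0966 = 1.2365
τ₀ = 8FD/(πd³) = 8·761·21.0/(π·3.3³) = 127848/112.9 = 1132.4 MPa
τ_max = K·τ₀ = 1.2365 × 1132.4 = 1400.2 MPa

1400 MPa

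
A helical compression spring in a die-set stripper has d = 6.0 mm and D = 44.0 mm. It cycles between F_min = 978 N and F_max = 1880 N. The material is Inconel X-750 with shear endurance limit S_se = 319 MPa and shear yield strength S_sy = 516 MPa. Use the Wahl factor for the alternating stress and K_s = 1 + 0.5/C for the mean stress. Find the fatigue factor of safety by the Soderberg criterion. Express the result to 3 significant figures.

C = D/d = 44.0/6.0 = 7.3333; K_W = (4C−1)/(4C−4)+0.615/C = 1.2023; K_s = 1+0.5/C = 1.0682
F_a = (F_max−F_min)/2 = 451 N; F_m = (F_max+F_min)/2 = 1429 N
τ_a = K_W·8F_aD/(πd³) = 1.2023 × 233.95 = 281.27 MPa
τ_m = K_s·8F_mD/(πd³) = 1.0682 × 741.26 = 791.8 MPa
Soderberg: 1/n_f = τ_a/S_se + τ_m/S_sy = 281.27/319 + 791.8/516 = 0.88172 + 1.53450 = 2.4162
n_f = 1/2.4162 = 0.4139

0.414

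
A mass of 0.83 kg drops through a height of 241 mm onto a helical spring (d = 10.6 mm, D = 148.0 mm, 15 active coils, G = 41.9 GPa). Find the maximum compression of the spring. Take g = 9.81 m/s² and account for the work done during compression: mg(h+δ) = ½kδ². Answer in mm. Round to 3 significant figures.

60.0 mm

k = Gd⁴/(8D³N_a) = (41.9×10³)(10.6⁴)/(8·148.0³·15) = 1.3598 N/mm
W = mg = 0.83 × 9.81 = 8.1423 N
½kδ² − Wδ − Wh = 0 → δ = (W + √(W² + 2kWh))/k
δ = (8.1423 + √(66.297 + 5336.61))/1.3598 = (8.1423 + 73.504)/1.3598 = 60.044 mm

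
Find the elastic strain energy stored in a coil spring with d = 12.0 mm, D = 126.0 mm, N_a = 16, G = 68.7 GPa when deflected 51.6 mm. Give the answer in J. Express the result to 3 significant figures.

k = Gd⁴/(8D³N_a) = (68.7×10³)(12.0⁴)/(8·126.0³·16) = 5.5637 N/mm
U = ½kδ² = 0.5 × 5.5637 × 51.6² = 7406.8 N·mm = 7.4068 J

7.41 J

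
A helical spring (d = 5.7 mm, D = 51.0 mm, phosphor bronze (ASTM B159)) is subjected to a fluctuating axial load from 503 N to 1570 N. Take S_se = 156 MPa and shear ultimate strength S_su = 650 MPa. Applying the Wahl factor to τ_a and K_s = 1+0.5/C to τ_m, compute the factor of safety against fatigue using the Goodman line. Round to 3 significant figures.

C = D/d = 51.0/5.7 = 8.9474; K_W = (4C−1)/(4C−4)+0.615/C = 1.1631; K_s = 1+0.5/C = 1.0559
F_a = (F_max−F_min)/2 = 533.5 N; F_m = (F_max+F_min)/2 = 1036.5 N
τ_a = K_W·8F_aD/(πd³) = 1.1631 × 374.13 = 435.15 MPa
τ_m = K_s·8F_mD/(πd³) = 1.0559 × 726.87 = 767.49 MPa
Goodman: 1/n_f = τ_a/S_se + τ_m/S_su = 435.15/156 + 767.49/650 = 2.78943 + 1.18075 = 3.9702
n_f = 1/3.9702 = 0.2519

0.252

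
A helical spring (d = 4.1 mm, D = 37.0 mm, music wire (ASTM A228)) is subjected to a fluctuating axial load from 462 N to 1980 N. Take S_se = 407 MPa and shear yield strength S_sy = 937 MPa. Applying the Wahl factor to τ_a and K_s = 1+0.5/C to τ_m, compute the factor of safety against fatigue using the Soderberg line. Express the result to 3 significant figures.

C = D/d = 37.0/4.1 = 9.0244; K_W = (4C−1)/(4C−4)+0.615/C = 1.1616; K_s = 1+0.5/C = 1.0554
F_a = (F_max−F_min)/2 = 759 N; F_m = (F_max+F_min)/2 = 1221 N
τ_a = K_W·8F_aD/(πd³) = 1.1616 × 1037.6 = 1205.3 MPa
τ_m = K_s·8F_mD/(πd³) = 1.0554 × 1669.2 = 1761.7 MPa
Soderberg: 1/n_f = τ_a/S_se + τ_m/S_sy = 1205.3/407 + 1761.7/937 = 2.96142 + 1.88012 = 4.8415
n_f = 1/4.8415 = 0.2065

0.207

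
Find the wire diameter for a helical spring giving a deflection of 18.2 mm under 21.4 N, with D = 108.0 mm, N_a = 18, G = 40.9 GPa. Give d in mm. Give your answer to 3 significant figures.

Required rate k = F/δ = 21.4/18.2 = 1.1758 N/mm
d = (8D³N_a·k / G)^(1/4) = (8·108.0³·18·1.1758 / (40.9×10³))^0.25
  = (5215)^0.25 = 8.4979 mm

8.50 mm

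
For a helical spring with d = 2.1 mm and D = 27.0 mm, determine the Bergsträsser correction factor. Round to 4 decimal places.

C = D/d = 27.0/2.1 = 12.8571
K_B = (4C+2)/(4C−3) = 53.429/48.429 = 1.1032

1.1032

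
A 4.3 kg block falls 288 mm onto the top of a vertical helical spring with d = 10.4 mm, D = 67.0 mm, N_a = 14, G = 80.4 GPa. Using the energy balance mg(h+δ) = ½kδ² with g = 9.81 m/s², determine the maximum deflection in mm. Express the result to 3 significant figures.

k = Gd⁴/(8D³N_a) = (80.4×10³)(10.4⁴)/(8·67.0³·14) = 27.922 N/mm
W = mg = 4.3 × 9.81 = 42.183 N
½kδ² − Wδ − Wh = 0 → δ = (W + √(W² + 2kWh))/k
δ = (42.183 + √(1779.4 + 678433))/27.922 = (42.183 + 824.75)/27.922 = 31.048 mm

31.0 mm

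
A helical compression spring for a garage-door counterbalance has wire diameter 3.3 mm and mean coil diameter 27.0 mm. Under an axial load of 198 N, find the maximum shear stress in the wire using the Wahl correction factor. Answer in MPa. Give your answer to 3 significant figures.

Spring index C = D/d = 27.0/3.3 = 8.1818
K_W = (4C−1)/(4C−4) + 0.615/C = 31.727/28.727 + 0.0752 = 1.1796
τ₀ = 8FD/(πd³) = 8·198·27.0/(π·3.3³) = 42768/112.9 = 378.82 MPa
τ_max = K·τ₀ = 1.1796 × 378.82 = 446.85 MPa

447 MPa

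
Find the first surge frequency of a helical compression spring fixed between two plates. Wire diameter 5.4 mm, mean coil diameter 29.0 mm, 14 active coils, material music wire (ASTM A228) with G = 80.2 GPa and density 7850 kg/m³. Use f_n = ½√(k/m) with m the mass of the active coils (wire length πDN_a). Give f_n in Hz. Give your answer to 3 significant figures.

k = Gd⁴/(8D³N_a) = (80.2×10³)(5.4⁴)/(8·29.0³·14) = 24.965 N/mm = 24965 N/m
Wire length L = πDN_a = π·29.0·14 = 1275.5 mm
m = ρ·(πd²/4)·L = 7850 × 22.902×10⁻⁶ m² × 1.2755 m = 0.22931 kg
f_n = ½√(k/m) = 0.5·√(24965/0.22931) = 0.5·√(1.0887e+05) = 164.98 Hz

165 Hz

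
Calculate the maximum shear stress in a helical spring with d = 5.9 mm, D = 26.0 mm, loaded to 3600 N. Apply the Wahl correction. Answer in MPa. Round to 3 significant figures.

Spring index C = D/d = 26.0/5.9 = 4.4068
K_W = (4C−1)/(4C−4) + 0.615/C = 16.627/13.627 + 0.1396 = 1.3597
τ₀ = 8FD/(πd³) = 8·3600·26.0/(π·5.9³) = 748800/645.22 = 1160.5 MPa
τ_max = K·τ₀ = 1.3597 × 1160.5 = 1578 MPa

1580 MPa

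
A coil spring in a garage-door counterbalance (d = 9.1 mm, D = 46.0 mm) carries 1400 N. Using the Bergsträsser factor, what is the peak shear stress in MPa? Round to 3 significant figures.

Spring index C = D/d = 46.0/9.1 = 5.0549
K_B = (4C+2)/(4C−3) = 22.220/17.220 = 1.2904
τ₀ = 8FD/(πd³) = 8·1400·46.0/(π·9.1³) = 515200/2367.4 = 217.62 MPa
τ_max = K·τ₀ = 1.2904 × 217.62 = 280.81 MPa

281 MPa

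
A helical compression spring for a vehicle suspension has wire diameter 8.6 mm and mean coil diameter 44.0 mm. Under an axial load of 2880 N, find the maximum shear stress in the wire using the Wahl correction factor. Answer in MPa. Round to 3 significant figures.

661 MPa

Spring index C = D/d = 44.0/8.6 = 5.1163
K_W = (4C−1)/(4C−4) + 0.615/C = 19.465/16.465 + 0.1202 = 1.3024
τ₀ = 8FD/(πd³) = 8·2880·44.0/(π·8.6³) = 1.01376e+06/1998.2 = 507.33 MPa
τ_max = K·τ₀ = 1.3024 × 507.33 = 660.75 MPa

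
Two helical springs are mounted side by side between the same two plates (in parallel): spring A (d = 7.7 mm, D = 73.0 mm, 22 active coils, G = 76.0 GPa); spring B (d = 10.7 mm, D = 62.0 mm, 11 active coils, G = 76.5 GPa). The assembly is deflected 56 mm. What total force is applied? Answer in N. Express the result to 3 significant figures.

2900 N

k_A = Gd⁴/(8D³N_a) = (76.0×10³)(7.7⁴)/(8·73.0³·22) = 3.9021 N/mm
k_B = Gd⁴/(8D³N_a) = (76.5×10³)(10.7⁴)/(8·62.0³·11) = 47.812 N/mm
Parallel: k_eq = 3.9021 + 47.812 = 51.714 N/mm
F = k_eq·δ = 51.714·56 = 2896 N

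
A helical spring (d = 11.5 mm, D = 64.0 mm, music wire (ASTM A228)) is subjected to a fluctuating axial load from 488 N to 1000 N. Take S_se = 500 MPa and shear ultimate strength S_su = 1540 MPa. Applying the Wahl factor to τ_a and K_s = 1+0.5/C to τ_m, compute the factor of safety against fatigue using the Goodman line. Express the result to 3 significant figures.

C = D/d = 64.0/11.5 = 5.5652; K_W = (4C−1)/(4C−4)+0.615/C = 1.2748; K_s = 1+0.5/C = 1.0898
F_a = (F_max−F_min)/2 = 256 N; F_m = (F_max+F_min)/2 = 744 N
τ_a = K_W·8F_aD/(πd³) = 1.2748 × 27.433 = 34.971 MPa
τ_m = K_s·8F_mD/(πd³) = 1.0898 × 79.726 = 86.889 MPa
Goodman: 1/n_f = τ_a/S_se + τ_m/S_su = 34.971/500 + 86.889/1540 = 0.06994 + 0.05642 = 0.12636
n_f = 1/0.12636 = 7.914

7.91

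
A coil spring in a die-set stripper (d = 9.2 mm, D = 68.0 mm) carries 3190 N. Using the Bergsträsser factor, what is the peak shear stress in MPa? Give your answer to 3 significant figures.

843 MPa

Spring index C = D/d = 68.0/9.2 = 7.3913
K_B = (4C+2)/(4C−3) = 31.565/26.565 = 1.1882
τ₀ = 8FD/(πd³) = 8·3190·68.0/(π·9.2³) = 1.73536e+06/2446.3 = 709.38 MPa
τ_max = K·τ₀ = 1.1882 × 709.38 = 842.89 MPa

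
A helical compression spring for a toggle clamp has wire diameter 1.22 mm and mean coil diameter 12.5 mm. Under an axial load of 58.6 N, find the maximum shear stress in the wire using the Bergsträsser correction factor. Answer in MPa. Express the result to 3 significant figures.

1160 MPa

Spring index C = D/d = 12.5/1.22 = 10.2459
K_B = (4C+2)/(4C−3) = 42.984/37.984 = 1.1316
τ₀ = 8FD/(πd³) = 8·58.6·12.5/(π·1.22³) = 5860/5.7047 = 1027.2 MPa
τ_max = K·τ₀ = 1.1316 × 1027.2 = 1162.5 MPa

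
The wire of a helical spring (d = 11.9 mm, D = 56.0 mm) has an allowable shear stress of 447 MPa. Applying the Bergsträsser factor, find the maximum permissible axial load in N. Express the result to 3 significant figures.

C = D/d = 56.0/11.9 = 4.7059
K_B = (4C+2)/(4C−3) = 20.824/15.824 = 1.3160
τ_max = K·8FD/(πd³) → F_max = τ_allow·πd³/(8DK)
F_max = 447·π·11.9³/(8·56.0·1.3160) = 2.3665e+06/589.56 = 4013.9 N

4010 N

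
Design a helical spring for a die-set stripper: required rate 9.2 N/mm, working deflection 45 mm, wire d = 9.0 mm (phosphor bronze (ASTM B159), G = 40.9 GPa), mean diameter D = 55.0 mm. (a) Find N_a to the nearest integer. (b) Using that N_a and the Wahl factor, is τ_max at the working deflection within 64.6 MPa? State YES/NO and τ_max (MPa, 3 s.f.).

N_a = Gd⁴/(8D³k) = (40.9×10³)(9.0⁴)/(8·55.0³·9.2) = 21.91 → N_a = 22
Actual rate k = Gd⁴/(8D³·22) = 9.1642 N/mm
Working load F = kδ = 9.1642·45 = 412.39 N
C = 55.0/9.0 = 6.1111; K_W = (4C−1)/(4C−4)+0.615/C = 1.2474
τ_max = K_W·8FD/(πd³) = 1.2474·79.228 = 98.827 MPa
τ_max > 64.6 MPa → exceeds allowable

(a) 22 coils; (b) NO, τ_max = 98.8 MPa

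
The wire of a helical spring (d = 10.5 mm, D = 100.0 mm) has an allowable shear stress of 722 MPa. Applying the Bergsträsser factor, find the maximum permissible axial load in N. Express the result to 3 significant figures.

C = D/d = 100.0/10.5 = 9.5238
K_B = (4C+2)/(4C−3) = 40.095/35.095 = 1.1425
τ_max = K·8FD/(πd³) → F_max = τ_allow·πd³/(8DK)
F_max = 722·π·10.5³/(8·100.0·1.1425) = 2.6258e+06/913.98 = 2872.9 N

2870 N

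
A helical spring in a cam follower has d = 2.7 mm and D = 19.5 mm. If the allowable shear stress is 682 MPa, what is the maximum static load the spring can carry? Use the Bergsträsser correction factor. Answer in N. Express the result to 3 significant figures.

227 N

C = D/d = 19.5/2.7 = 7.2222
K_B = (4C+2)/(4C−3) = 30.889/25.889 = 1.1931
τ_max = K·8FD/(πd³) → F_max = τ_allow·πd³/(8DK)
F_max = 682·π·2.7³/(8·19.5·1.1931) = 42172/186.13 = 226.58 N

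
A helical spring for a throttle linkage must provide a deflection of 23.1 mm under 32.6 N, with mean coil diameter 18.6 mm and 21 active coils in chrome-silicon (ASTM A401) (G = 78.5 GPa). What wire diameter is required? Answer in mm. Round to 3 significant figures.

Required rate k = F/δ = 32.6/23.1 = 1.4113 N/mm
d = (8D³N_a·k / G)^(1/4) = (8·18.6³·21·1.4113 / (78.5×10³))^0.25
  = (19.435)^0.25 = 2.0996 mm

2.10 mm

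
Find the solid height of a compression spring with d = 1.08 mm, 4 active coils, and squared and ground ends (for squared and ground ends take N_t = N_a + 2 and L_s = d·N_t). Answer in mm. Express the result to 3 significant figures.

squared and ground ends: N_t = N_a + 2 = 4 + 2 = 6
L_s = d·N_t = 1.08 × 6 = 6.48 mm

6.48 mm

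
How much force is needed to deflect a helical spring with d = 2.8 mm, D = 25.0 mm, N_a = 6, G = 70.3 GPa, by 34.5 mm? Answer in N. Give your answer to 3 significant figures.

199 N

k = Gd⁴/(8D³N_a) = (70.3×10³)(2.8⁴)/(8·25.0³·6) = 5.7614 N/mm
F = k·δ = 5.7614 × 34.5 = 198.77 N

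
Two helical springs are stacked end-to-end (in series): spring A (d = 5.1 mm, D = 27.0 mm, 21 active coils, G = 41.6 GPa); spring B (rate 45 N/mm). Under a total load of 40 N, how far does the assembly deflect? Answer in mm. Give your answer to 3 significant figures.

5.59 mm

k_A = Gd⁴/(8D³N_a) = (41.6×10³)(5.1⁴)/(8·27.0³·21) = 8.5109 N/mm
Series: 1/k_eq = 1/8.5109 + 1/45 = 0.13972; k_eq = 7.1572 N/mm
δ = F/k_eq = 40/7.1572 = 5.5888 mm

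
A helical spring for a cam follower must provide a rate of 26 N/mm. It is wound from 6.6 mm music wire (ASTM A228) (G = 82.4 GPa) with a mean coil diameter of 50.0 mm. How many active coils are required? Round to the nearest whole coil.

6

N_a = Gd⁴/(8D³k) = (82.4×10³ × 6.6⁴)/(8 × 50.0³ × 26)
    = 1.56352e+08 / 2.6e+07 = 6.014 → 6 coils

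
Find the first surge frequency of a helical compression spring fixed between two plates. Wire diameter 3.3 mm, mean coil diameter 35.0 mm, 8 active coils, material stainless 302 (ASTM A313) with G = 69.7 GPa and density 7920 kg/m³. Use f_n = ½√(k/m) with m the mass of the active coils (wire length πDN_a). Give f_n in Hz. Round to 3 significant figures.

112 Hz

k = Gd⁴/(8D³N_a) = (69.7×10³)(3.3⁴)/(8·35.0³·8) = 3.0123 N/mm = 3012.3 N/m
Wire length L = πDN_a = π·35.0·8 = 879.65 mm
m = ρ·(πd²/4)·L = 7920 × 8.553×10⁻⁶ m² × 0.87965 m = 0.059587 kg
f_n = ½√(k/m) = 0.5·√(3012.3/0.059587) = 0.5·√(50554) = 112.42 Hz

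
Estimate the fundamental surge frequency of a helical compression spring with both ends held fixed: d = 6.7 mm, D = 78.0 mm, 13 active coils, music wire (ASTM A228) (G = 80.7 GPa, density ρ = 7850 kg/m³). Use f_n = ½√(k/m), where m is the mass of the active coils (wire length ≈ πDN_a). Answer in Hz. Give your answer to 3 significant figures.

k = Gd⁴/(8D³N_a) = (80.7×10³)(6.7⁴)/(8·78.0³·13) = 3.295 N/mm = 3295 N/m
Wire length L = πDN_a = π·78.0·13 = 3185.6 mm
m = ρ·(πd²/4)·L = 7850 × 35.257×10⁻⁶ m² × 3.1856 m = 0.88165 kg
f_n = ½√(k/m) = 0.5·√(3295/0.88165) = 0.5·√(3737.3) = 30.567 Hz

30.6 Hz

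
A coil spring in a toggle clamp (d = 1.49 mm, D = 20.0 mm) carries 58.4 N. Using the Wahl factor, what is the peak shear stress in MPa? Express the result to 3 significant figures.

995 MPa

Spring index C = D/d = 20.0/1.49 = 13.4228
K_W = (4C−1)/(4C−4) + 0.615/C = 52.691/49.691 + 0.0458 = 1.1062
τ₀ = 8FD/(πd³) = 8·58.4·20.0/(π·1.49³) = 9344/10.392 = 899.13 MPa
τ_max = K·τ₀ = 1.1062 × 899.13 = 994.61 MPa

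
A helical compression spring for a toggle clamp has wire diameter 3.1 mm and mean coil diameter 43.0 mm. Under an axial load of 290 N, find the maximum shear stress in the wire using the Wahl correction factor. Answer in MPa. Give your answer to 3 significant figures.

Spring index C = D/d = 43.0/3.1 = 13.8710
K_W = (4C−1)/(4C−4) + 0.615/C = 54.484/51.484 + 0.0443 = 1.1026
τ₀ = 8FD/(πd³) = 8·290·43.0/(π·3.1³) = 99760/93.591 = 1065.9 MPa
τ_max = K·τ₀ = 1.1026 × 1065.9 = 1175.3 MPa

1180 MPa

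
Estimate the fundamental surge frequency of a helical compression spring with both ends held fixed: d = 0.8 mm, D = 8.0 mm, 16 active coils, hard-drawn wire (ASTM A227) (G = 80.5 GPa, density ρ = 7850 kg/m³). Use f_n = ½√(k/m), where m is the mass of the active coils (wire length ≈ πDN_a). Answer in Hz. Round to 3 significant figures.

k = Gd⁴/(8D³N_a) = (80.5×10³)(0.8⁴)/(8·8.0³·16) = 0.50313 N/mm = 503.13 N/m
Wire length L = πDN_a = π·8.0·16 = 402.12 mm
m = ρ·(πd²/4)·L = 7850 × 0.50265×10⁻⁶ m² × 0.40212 m = 0.0015867 kg
f_n = ½√(k/m) = 0.5·√(503.13/0.0015867) = 0.5·√(3.1709e+05) = 281.55 Hz

282 Hz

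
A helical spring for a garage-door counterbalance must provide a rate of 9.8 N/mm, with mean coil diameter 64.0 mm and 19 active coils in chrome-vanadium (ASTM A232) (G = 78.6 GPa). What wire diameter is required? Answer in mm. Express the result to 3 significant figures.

d = (8D³N_a·k / G)^(1/4) = (8·64.0³·19·9.8 / (78.6×10³))^0.25
  = (4968.1)^0.25 = 8.3955 mm

8.40 mm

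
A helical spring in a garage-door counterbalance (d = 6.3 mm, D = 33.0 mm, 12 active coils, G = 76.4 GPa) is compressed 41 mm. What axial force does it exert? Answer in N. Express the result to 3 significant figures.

1430 N

k = Gd⁴/(8D³N_a) = (76.4×10³)(6.3⁴)/(8·33.0³·12) = 34.885 N/mm
F = k·δ = 34.885 × 41 = 1430.3 N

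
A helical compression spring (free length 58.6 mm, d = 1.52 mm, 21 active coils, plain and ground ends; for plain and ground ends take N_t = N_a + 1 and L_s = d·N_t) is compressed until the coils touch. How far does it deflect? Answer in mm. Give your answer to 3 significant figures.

N_t = 22; L_s = 1.52·22 = 33.44 mm
δ_solid = L₀ − L_s = 58.6 − 33.44 = 25.16 mm

25.2 mm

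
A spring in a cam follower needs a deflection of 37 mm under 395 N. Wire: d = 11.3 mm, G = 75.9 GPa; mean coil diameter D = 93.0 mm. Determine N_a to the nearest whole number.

Required rate k = F/δ = 395/37 = 10.676 N/mm
N_a = Gd⁴/(8D³k) = (75.9×10³ × 11.3⁴)/(8 × 93.0³ × 10.676)
    = 1.23753e+09 / 6.86964e+07 = 18.01 → 18 coils

18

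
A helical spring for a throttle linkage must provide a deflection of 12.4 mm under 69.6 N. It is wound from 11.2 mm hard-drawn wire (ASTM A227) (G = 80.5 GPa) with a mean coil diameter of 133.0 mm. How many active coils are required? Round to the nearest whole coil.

12

Required rate k = F/δ = 69.6/12.4 = 5.6129 N/mm
N_a = Gd⁴/(8D³k) = (80.5×10³ × 11.2⁴)/(8 × 133.0³ × 5.6129)
    = 1.26668e+09 / 1.05641e+08 = 11.99 → 12 coils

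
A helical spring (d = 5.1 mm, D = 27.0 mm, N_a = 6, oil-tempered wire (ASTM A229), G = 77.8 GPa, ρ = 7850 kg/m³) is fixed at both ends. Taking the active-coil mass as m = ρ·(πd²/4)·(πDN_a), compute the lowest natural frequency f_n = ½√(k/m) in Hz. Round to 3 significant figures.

k = Gd⁴/(8D³N_a) = (77.8×10³)(5.1⁴)/(8·27.0³·6) = 55.709 N/mm = 55709 N/m
Wire length L = πDN_a = π·27.0·6 = 508.94 mm
m = ρ·(πd²/4)·L = 7850 × 20.428×10⁻⁶ m² × 0.50894 m = 0.081614 kg
f_n = ½√(k/m) = 0.5·√(55709/0.081614) = 0.5·√(6.8259e+05) = 413.1 Hz

413 Hz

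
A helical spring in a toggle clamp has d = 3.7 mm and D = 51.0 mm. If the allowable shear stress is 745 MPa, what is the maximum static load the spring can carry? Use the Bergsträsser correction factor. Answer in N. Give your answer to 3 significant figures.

265 N

C = D/d = 51.0/3.7 = 13.7838
K_B = (4C+2)/(4C−3) = 57.135/52.135 = 1.0959
τ_max = K·8FD/(πd³) → F_max = τ_allow·πd³/(8DK)
F_max = 745·π·3.7³/(8·51.0·1.0959) = 1.1855e+05/447.13 = 265.14 N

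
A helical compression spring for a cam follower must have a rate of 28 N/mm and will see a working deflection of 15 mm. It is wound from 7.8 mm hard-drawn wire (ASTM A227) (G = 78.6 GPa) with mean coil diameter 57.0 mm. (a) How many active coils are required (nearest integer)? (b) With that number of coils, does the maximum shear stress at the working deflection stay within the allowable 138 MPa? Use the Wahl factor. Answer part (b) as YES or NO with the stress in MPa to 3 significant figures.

(a) 7 coils; (b) NO, τ_max = 155 MPa

N_a = Gd⁴/(8D³k) = (78.6×10³)(7.8⁴)/(8·57.0³·28) = 7.013 → N_a = 7
Actual rate k = Gd⁴/(8D³·7) = 28.054 N/mm
Working load F = kδ = 28.054·15 = 420.8 N
C = 57.0/7.8 = 7.3077; K_W = (4C−1)/(4C−4)+0.615/C = 1.2031
τ_max = K_W·8FD/(πd³) = 1.2031·128.71 = 154.85 MPa
τ_max > 138 MPa → exceeds allowable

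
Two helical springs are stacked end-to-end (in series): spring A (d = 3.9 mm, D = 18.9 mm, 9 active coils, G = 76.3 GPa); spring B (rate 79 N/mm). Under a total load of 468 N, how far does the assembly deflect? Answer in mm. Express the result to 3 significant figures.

k_A = Gd⁴/(8D³N_a) = (76.3×10³)(3.9⁴)/(8·18.9³·9) = 36.313 N/mm
Series: 1/k_eq = 1/36.313 + 1/79 = 0.040196; k_eq = 24.878 N/mm
δ = F/k_eq = 468/24.878 = 18.812 mm

18.8 mm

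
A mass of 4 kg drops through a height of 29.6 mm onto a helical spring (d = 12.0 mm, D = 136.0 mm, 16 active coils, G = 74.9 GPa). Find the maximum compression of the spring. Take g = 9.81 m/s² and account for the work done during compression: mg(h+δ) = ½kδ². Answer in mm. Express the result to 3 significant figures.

31.5 mm

k = Gd⁴/(8D³N_a) = (74.9×10³)(12.0⁴)/(8·136.0³·16) = 4.8237 N/mm
W = mg = 4 × 9.81 = 39.24 N
½kδ² − Wδ − Wh = 0 → δ = (W + √(W² + 2kWh))/k
δ = (39.24 + √(1539.8 + 11205.5))/4.8237 = (39.24 + 112.89)/4.8237 = 31.539 mm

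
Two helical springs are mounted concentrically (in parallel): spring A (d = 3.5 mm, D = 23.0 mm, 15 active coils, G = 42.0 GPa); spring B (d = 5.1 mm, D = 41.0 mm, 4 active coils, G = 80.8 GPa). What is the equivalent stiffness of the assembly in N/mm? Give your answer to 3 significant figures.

29.1 N/mm

k_A = Gd⁴/(8D³N_a) = (42.0×10³)(3.5⁴)/(8·23.0³·15) = 4.3167 N/mm
k_B = Gd⁴/(8D³N_a) = (80.8×10³)(5.1⁴)/(8·41.0³·4) = 24.785 N/mm
Parallel: k_eq = 4.3167 + 24.785 = 29.102 N/mm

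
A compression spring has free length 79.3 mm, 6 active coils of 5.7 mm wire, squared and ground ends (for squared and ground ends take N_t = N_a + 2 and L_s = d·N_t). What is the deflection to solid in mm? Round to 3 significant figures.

N_t = 8; L_s = 5.7·8 = 45.6 mm
δ_solid = L₀ − L_s = 79.3 − 45.6 = 33.7 mm

33.7 mm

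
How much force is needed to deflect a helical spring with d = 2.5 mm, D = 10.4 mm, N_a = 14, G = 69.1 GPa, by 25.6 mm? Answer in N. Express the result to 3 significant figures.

548 N

k = Gd⁴/(8D³N_a) = (69.1×10³)(2.5⁴)/(8·10.4³·14) = 21.425 N/mm
F = k·δ = 21.425 × 25.6 = 548.48 N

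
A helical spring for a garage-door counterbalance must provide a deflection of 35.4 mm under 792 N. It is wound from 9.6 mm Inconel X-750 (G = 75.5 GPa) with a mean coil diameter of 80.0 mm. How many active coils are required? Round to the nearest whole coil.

7

Required rate k = F/δ = 792/35.4 = 22.373 N/mm
N_a = Gd⁴/(8D³k) = (75.5×10³ × 9.6⁴)/(8 × 80.0³ × 22.373)
    = 6.41257e+08 / 9.16393e+07 = 6.998 → 7 coils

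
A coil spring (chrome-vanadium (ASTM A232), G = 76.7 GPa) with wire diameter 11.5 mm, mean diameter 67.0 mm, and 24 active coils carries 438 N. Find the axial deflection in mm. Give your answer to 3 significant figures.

18.9 mm

k = Gd⁴/(8D³N_a) = (76.7×10³)(11.5⁴)/(8·67.0³·24) = 23.231 N/mm
δ = F/k = 438 / 23.231 = 18.854 mm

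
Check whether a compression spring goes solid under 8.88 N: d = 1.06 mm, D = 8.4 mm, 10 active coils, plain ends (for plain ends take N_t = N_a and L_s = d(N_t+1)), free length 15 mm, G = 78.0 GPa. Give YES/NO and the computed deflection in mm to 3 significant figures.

k = Gd⁴/(8D³N_a) = (78.0×10³)(1.06⁴)/(8·8.4³·10) = 2.0768 N/mm
N_t = 10; L_s = 1.06·11 = 11.66 mm; δ_solid = L₀ − L_s = 15 − 11.66 = 3.34 mm
δ = F/k = 8.88/2.0768 = 4.2759 mm
δ ≥ δ_solid → spring goes solid

YES, δ = 4.28 mm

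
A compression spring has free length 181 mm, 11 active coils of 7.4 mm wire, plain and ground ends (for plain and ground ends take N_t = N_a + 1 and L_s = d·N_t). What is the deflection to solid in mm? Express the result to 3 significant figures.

N_t = 12; L_s = 7.4·12 = 88.8 mm
δ_solid = L₀ − L_s = 181 − 88.8 = 92.2 mm

92.2 mm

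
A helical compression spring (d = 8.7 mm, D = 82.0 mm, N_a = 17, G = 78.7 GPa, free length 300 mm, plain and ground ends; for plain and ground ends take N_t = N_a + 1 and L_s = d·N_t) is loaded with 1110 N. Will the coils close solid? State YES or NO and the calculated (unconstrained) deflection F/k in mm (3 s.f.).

k = Gd⁴/(8D³N_a) = (78.7×10³)(8.7⁴)/(8·82.0³·17) = 6.0127 N/mm
N_t = 18; L_s = 8.7·18 = 156.6 mm; δ_solid = L₀ − L_s = 300 − 156.6 = 143.4 mm
δ = F/k = 1110/6.0127 = 184.61 mm
δ ≥ δ_solid → spring goes solid

YES, δ = 185 mm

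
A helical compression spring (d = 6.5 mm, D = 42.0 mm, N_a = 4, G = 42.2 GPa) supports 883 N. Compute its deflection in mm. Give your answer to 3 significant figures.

k = Gd⁴/(8D³N_a) = (42.2×10³)(6.5⁴)/(8·42.0³·4) = 31.774 N/mm
δ = F/k = 883 / 31.774 = 27.79 mm

27.8 mm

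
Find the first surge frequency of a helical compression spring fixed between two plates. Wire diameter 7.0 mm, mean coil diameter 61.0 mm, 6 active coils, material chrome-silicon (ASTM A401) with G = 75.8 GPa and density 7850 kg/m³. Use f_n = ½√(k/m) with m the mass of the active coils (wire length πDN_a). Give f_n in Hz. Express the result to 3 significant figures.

k = Gd⁴/(8D³N_a) = (75.8×10³)(7.0⁴)/(8·61.0³·6) = 16.704 N/mm = 16704 N/m
Wire length L = πDN_a = π·61.0·6 = 1149.8 mm
m = ρ·(πd²/4)·L = 7850 × 38.485×10⁻⁶ m² × 1.1498 m = 0.34737 kg
f_n = ½√(k/m) = 0.5·√(16704/0.34737) = 0.5·√(48089) = 109.65 Hz

110 Hz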